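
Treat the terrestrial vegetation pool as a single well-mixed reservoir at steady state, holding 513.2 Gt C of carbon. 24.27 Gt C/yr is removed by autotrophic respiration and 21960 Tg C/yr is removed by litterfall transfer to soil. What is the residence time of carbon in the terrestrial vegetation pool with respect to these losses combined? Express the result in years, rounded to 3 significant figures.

Convert the litterfall transfer to soil flux: 21960 Tg C/yr = 21.96 Gt C/yr.
Total removal = 24.27 + 21.96 = 46.230 Gt C/yr.
τ = M / ΣF_out = 513.2 / 46.230 = 11.10 yr.

11.1 yr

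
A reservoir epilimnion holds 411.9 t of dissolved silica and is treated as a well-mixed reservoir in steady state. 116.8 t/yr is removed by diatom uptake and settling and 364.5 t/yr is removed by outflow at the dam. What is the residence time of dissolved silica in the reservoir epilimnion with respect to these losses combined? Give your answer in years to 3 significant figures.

Total removal = 116.8 + 364.5 = 481.30 t/yr.
τ = M / ΣF_out = 411.9 / 481.30 = 0.8558 yr.

0.856 yr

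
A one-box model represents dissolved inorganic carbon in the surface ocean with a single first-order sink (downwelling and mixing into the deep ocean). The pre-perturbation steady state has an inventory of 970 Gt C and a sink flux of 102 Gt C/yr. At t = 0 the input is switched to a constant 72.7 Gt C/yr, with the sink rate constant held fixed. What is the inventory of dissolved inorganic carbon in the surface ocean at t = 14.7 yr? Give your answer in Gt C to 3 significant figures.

Residence time τ = M₀/F₀ = 9.510 yr. The eventual steady state is M_∞ = M₀·(F₁/F₀) = 970 × 72.7/102 = 691.36 Gt C.
The anomaly ΔM(t) = M(t) − M_∞ decays as ΔM₀·e^(−t/τ) with ΔM₀ = 970 − 691.36 = 278.6 Gt C.
At t = 14.7 yr, e^(−t/τ) = e^(−1.546) = 0.2131, so ΔM = 59.39 Gt C and M = 691.36 + 59.39 = 750.75 Gt C.

751 Gt C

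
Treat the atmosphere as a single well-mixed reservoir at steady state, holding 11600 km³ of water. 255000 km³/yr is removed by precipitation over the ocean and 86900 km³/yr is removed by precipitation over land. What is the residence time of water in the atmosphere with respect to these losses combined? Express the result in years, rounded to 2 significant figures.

Total removal = 255000 + 86900 = 341900 km³/yr.
τ = M / ΣF_out = 11600 / 341900 = 0.03393 yr.

0.034 yr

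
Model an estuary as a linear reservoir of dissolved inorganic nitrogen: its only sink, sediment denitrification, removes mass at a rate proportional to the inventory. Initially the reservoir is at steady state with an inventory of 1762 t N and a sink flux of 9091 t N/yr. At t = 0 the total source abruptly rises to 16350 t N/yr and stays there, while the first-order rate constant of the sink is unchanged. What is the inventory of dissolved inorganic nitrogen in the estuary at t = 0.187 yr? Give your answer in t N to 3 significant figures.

τ = M₀/F₀ = 1762/9091 = 0.1938 yr; rate constant k = 1/τ.
New steady state M_∞ = F₁/k = F₁·τ = 16350 × 0.1938 = 3168.9 t N.
M(t) = M_∞ + (M₀ − M_∞)·e^(−t/τ); t/τ = 0.187/0.1938 = 0.9648, so e^(−t/τ) = 0.3811.
M(t) = 3168.9 − 1407 × 0.3811 = 2632.8 t N.

2630 t N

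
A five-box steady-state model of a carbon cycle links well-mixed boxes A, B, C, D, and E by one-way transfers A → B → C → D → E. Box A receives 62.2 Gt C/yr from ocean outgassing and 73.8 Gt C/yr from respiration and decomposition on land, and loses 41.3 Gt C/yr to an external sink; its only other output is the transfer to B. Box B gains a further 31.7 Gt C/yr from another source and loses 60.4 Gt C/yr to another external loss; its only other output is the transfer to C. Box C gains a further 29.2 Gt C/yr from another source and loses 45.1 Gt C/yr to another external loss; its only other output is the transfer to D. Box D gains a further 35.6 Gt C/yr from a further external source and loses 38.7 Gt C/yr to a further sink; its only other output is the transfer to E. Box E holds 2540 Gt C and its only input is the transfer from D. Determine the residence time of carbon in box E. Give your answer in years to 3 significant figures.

Box A: F(A→B) = (62.2 + 73.8) − 41.3 = 94.700 Gt C/yr.
Box B: F(B→C) = (94.700 + 31.7) − 60.4 = 66.000 Gt C/yr.
Box C: F(C→D) = (66.000 + 29.2) − 45.1 = 50.100 Gt C/yr.
Box D: F(D→E) = (50.100 + 35.6) − 38.7 = 47.000 Gt C/yr.
Box E throughput = its input = 47.000 Gt C/yr; τ = 2540 / 47.000 = 54.04 yr.

54.0 yr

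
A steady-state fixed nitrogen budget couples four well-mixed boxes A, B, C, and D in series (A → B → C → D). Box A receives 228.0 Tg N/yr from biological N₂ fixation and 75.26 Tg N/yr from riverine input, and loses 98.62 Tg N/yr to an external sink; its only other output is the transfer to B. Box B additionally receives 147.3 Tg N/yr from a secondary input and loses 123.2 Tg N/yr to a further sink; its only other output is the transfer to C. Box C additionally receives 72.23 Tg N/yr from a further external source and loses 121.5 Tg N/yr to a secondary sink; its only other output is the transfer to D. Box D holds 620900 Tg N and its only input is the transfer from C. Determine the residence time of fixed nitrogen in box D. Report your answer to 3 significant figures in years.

Box A: F(A→B) = (228.0 + 75.26) − 98.62 = 204.64 Tg N/yr.
Box B: F(B→C) = (204.64 + 147.3) − 123.2 = 228.74 Tg N/yr.
Box C: F(C→D) = (228.74 + 72.23) − 121.5 = 179.47 Tg N/yr.
Box D throughput = its input = 179.47 Tg N/yr; τ = 620900 / 179.47 = 3460 yr.

3460 yr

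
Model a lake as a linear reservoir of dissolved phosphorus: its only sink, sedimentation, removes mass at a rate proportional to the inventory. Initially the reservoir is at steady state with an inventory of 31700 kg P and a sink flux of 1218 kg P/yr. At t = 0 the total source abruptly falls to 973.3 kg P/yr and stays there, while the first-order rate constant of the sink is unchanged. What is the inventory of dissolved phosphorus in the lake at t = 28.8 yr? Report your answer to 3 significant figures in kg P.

τ = M₀/F₀ = 31700/1218 = 26.03 yr; rate constant k = 1/τ.
New steady state M_∞ = F₁/k = F₁·τ = 973.3 × 26.03 = 25331 kg P.
M(t) = M_∞ + (M₀ − M_∞)·e^(−t/τ); t/τ = 28.8/26.03 = 1.107, so e^(−t/τ) = 0.3307.
M(t) = 25331 + 6369 × 0.3307 = 27437 kg P.

27400 kg P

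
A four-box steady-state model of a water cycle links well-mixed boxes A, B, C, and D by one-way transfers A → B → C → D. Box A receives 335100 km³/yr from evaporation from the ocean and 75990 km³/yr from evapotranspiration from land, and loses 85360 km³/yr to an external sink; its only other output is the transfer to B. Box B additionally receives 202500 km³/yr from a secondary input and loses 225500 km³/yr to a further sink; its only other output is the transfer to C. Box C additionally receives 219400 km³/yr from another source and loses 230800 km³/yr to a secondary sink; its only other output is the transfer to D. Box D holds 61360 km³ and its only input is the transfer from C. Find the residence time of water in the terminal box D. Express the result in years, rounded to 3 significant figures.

Box A: F(A→B) = (335100 + 75990) − 85360 = 325730 km³/yr.
Box B: F(B→C) = (325730 + 202500) − 225500 = 302730 km³/yr.
Box C: F(C→D) = (302730 + 219400) − 230800 = 291330 km³/yr.
Box D throughput = its input = 291330 km³/yr; τ = 61360 / 291330 = 0.2106 yr.

0.211 yr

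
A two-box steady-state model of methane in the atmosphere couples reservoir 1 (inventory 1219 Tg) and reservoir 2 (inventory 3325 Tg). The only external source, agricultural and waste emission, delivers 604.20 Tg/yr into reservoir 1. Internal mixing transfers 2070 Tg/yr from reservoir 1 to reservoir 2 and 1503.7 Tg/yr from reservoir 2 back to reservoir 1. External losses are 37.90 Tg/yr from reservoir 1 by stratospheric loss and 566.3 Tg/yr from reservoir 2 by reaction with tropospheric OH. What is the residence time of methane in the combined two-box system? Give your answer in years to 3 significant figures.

For the system as a whole, the A↔B exchange is internal and contributes nothing to the throughput; only the external sinks remove mass.
M_total = 1219 + 3325 = 4544.0 Tg.
ΣF_external_out = 37.90 + 566.3 = 604.20 Tg/yr.
τ = M_total / ΣF_ext = 4544.0 / 604.20 = 7.521 yr.

7.52 yr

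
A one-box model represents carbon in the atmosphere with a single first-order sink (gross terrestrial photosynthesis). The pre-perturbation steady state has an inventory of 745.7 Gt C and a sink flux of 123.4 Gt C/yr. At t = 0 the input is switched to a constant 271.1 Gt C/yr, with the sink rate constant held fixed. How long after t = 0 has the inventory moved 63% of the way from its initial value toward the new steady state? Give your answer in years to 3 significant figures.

6.01 yr

τ = M₀/F₀ = 745.7/123.4 = 6.043 yr.
The remaining gap fraction is e^(−t/τ); 63% covered ⇒ e^(−t/τ) = 0.370.
t = −τ ln(0.370) = 6.043 × 0.9943 = 6.008 yr.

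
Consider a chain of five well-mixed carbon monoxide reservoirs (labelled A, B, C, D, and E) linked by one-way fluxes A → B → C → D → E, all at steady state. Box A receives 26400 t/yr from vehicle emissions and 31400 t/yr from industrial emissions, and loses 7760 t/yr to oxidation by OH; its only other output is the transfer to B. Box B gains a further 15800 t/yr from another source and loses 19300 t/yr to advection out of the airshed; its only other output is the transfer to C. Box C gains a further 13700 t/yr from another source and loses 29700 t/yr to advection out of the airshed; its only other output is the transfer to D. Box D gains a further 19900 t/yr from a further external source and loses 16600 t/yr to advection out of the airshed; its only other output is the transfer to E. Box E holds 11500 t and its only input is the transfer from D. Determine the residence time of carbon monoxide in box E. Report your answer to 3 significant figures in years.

Box A: F(A→B) = (26400 + 31400) − 7760 = 50040 t/yr.
Box B: F(B→C) = (50040 + 15800) − 19300 = 46540 t/yr.
Box C: F(C→D) = (46540 + 13700) − 29700 = 30540 t/yr.
Box D: F(D→E) = (30540 + 19900) − 16600 = 33840 t/yr.
Box E throughput = its input = 33840 t/yr; τ = 11500 / 33840 = 0.3398 yr.

0.340 yr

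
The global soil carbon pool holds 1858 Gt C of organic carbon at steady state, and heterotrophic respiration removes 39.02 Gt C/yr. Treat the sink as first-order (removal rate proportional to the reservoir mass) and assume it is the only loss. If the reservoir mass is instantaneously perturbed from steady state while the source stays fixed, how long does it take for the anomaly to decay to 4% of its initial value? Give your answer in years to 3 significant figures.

153 yr

For a linear reservoir the anomaly decays as exp(−t/τ) with τ = M/F = 1858/39.02 = 47.62 yr.
exp(−t/τ) = 0.04 ⇒ t = −τ ln(0.04) = 47.62 × 3.219 = 153.3 yr.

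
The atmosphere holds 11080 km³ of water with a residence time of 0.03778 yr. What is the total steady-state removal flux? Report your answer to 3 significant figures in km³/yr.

293000 km³/yr

F = M / τ = 11080 / 0.03778 = 293300 km³/yr.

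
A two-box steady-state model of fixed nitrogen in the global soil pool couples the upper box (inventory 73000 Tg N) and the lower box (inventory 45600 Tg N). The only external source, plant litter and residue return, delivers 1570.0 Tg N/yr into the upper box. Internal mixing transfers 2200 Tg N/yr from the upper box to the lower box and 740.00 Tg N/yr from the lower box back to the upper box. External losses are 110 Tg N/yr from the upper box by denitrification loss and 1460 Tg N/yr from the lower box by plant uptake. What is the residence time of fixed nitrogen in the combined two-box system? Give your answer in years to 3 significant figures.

75.5 yr

Residence time in the combined system uses the total inventory and the total *external* removal — internal exchanges between the two boxes cancel.
M_total = 73000 + 45600 = 118600 Tg N.
ΣF_external_out = 110 + 1460 = 1570.0 Tg N/yr.
τ = M_total / ΣF_ext = 118600 / 1570.0 = 75.54 yr.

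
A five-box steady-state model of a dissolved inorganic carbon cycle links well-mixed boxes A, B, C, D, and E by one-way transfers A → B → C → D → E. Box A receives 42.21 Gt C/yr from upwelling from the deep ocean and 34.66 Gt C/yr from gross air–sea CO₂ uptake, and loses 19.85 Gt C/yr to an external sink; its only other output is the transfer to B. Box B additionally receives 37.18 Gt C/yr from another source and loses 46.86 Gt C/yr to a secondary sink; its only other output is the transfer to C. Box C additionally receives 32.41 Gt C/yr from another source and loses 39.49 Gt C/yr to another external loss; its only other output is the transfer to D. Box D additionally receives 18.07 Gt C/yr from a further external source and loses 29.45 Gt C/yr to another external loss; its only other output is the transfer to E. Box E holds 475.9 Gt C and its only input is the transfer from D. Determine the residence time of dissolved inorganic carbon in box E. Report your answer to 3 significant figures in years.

16.5 yr

Box A: F(A→B) = (42.21 + 34.66) − 19.85 = 57.020 Gt C/yr.
Box B: F(B→C) = (57.020 + 37.18) − 46.86 = 47.340 Gt C/yr.
Box C: F(C→D) = (47.340 + 32.41) − 39.49 = 40.260 Gt C/yr.
Box D: F(D→E) = (40.260 + 18.07) − 29.45 = 28.880 Gt C/yr.
Box E throughput = its input = 28.880 Gt C/yr; τ = 475.9 / 28.880 = 16.48 yr.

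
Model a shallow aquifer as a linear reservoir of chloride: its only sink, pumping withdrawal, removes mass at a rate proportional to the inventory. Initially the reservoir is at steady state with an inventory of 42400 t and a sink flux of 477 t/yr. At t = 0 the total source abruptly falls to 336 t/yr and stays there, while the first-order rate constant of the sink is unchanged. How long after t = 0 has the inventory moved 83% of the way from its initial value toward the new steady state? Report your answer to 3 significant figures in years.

158 yr

τ = M₀/F₀ = 42400/477 = 88.89 yr.
The remaining gap fraction is e^(−t/τ); 83% covered ⇒ e^(−t/τ) = 0.170.
t = −τ ln(0.170) = 88.89 × 1.772 = 157.5 yr.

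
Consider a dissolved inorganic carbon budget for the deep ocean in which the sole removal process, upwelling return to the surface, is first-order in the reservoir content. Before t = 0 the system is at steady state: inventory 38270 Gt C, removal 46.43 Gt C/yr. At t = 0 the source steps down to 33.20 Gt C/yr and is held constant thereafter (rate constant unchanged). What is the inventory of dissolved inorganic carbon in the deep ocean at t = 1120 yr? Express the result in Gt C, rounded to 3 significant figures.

Residence time τ = M₀/F₀ = 824.3 yr. The eventual steady state is M_∞ = M₀·(F₁/F₀) = 38270 × 33.20/46.43 = 27365 Gt C.
The anomaly ΔM(t) = M(t) − M_∞ decays as ΔM₀·e^(−t/τ) with ΔM₀ = 38270 − 27365 = 10900 Gt C.
At t = 1120 yr, e^(−t/τ) = e^(−1.359) = 0.2570, so ΔM = 2802 Gt C and M = 27365 + 2802 = 30167 Gt C.

30200 Gt C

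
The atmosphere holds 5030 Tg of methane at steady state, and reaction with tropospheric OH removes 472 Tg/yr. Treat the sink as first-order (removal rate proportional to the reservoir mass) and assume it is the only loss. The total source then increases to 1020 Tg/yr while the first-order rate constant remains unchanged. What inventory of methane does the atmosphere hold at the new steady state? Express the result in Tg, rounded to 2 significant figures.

11000 Tg

Rate constant k = F/M = 472 / 5030 = 0.09384 yr⁻¹.
At the new steady state, source = k·M_new ⇒ M_new = 1020 / 0.09384 = 10870 Tg.
(Equivalently M_new = M × F_new/F_old = 5030 × 1020/472.)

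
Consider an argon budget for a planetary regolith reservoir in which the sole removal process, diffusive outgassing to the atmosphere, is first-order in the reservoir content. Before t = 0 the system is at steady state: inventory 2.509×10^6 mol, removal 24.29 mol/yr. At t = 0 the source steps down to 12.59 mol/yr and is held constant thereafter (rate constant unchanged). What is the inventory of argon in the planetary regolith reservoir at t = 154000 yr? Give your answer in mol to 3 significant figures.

1.57×10^6 mol

The sink rate constant is k = F₀/M₀ = 24.29/2.509×10^6 = 9.681×10^-6 yr⁻¹.
Solving dM/dt = F₁ − kM with M(0) = M₀ gives M(t) = F₁/k + (M₀ − F₁/k)·e^(−kt).
F₁/k = 12.59/9.681×10^-6 = 1.3005×10^6 mol; kt = 9.681×10^-6 × 154000 = 1.491, e^(−kt) = 0.2252.
M(154000) = 1.3005×10^6 + (2.509×10^6 − 1.3005×10^6) × 0.2252 = 1.3005×10^6 + 272100 = 1.5726×10^6 mol.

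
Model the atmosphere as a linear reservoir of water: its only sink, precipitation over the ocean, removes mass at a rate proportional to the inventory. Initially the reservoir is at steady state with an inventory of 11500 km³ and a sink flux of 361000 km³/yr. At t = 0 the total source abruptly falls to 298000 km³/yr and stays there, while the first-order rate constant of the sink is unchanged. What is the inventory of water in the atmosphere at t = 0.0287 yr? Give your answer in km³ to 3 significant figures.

10300 km³

τ = M₀/F₀ = 11500/361000 = 0.03186 yr; rate constant k = 1/τ.
New steady state M_∞ = F₁/k = F₁·τ = 298000 × 0.03186 = 9493.1 km³.
M(t) = M_∞ + (M₀ − M_∞)·e^(−t/τ); t/τ = 0.0287/0.03186 = 0.9009, so e^(−t/τ) = 0.4062.
M(t) = 9493.1 + 2007 × 0.4062 = 10308 km³.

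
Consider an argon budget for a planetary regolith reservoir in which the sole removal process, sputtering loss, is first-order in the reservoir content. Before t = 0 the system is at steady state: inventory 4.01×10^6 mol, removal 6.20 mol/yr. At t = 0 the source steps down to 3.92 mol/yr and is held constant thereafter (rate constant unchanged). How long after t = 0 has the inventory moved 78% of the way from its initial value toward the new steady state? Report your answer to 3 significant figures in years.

τ = M₀/F₀ = 4.01×10^6/6.20 = 646800 yr.
The remaining gap fraction is e^(−t/τ); 78% covered ⇒ e^(−t/τ) = 0.220.
t = −τ ln(0.220) = 646800 × 1.514 = 979300 yr.

979000 yr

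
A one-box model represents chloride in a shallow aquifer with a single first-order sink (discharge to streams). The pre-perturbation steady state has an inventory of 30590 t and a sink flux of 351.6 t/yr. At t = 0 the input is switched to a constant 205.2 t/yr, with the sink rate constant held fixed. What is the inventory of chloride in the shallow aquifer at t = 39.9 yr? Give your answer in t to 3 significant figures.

25900 t

τ = M₀/F₀ = 30590/351.6 = 87.00 yr; rate constant k = 1/τ.
New steady state M_∞ = F₁/k = F₁·τ = 205.2 × 87.00 = 17853 t.
M(t) = M_∞ + (M₀ − M_∞)·e^(−t/τ); t/τ = 39.9/87.00 = 0.4586, so e^(−t/τ) = 0.6322.
M(t) = 17853 + 12740 × 0.6322 = 25905 t.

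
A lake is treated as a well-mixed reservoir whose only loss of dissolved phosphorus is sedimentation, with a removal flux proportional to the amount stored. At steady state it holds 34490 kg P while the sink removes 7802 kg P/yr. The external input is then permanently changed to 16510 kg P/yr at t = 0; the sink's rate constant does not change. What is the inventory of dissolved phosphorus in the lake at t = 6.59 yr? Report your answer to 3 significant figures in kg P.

64300 kg P

The sink rate constant is k = F₀/M₀ = 7802/34490 = 0.2262 yr⁻¹.
Solving dM/dt = F₁ − kM with M(0) = M₀ gives M(t) = F₁/k + (M₀ − F₁/k)·e^(−kt).
F₁/k = 16510/0.2262 = 72985 kg P; kt = 0.2262 × 6.59 = 1.491, e^(−kt) = 0.2252.
M(6.59) = 72985 + (34490 − 72985) × 0.2252 = 72985 − 8669 = 64316 kg P.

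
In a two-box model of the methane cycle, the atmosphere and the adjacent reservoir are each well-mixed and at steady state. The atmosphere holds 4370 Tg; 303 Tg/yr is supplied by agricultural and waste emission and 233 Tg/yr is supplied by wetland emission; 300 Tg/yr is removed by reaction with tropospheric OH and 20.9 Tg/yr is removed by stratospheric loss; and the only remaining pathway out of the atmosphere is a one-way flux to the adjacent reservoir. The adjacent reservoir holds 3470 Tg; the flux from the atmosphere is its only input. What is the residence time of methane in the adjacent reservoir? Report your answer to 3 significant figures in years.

Balance the atmosphere: ΣF_in = 303 + 233 = 536.00 Tg/yr.
Flux to the adjacent reservoir = ΣF_in − (300 + 20.9) = 215.10 Tg/yr.
At steady state the output of the adjacent reservoir equals its input, 215.10 Tg/yr.
τ = M / F = 3470 / 215.10 = 16.13 yr.

16.1 yr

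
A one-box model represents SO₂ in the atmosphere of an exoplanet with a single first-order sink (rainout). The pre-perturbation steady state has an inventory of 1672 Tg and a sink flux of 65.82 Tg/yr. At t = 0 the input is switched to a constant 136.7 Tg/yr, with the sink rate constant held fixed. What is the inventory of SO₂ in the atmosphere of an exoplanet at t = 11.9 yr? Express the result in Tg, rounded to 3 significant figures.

Residence time τ = M₀/F₀ = 25.40 yr. The eventual steady state is M_∞ = M₀·(F₁/F₀) = 1672 × 136.7/65.82 = 3472.5 Tg.
The anomaly ΔM(t) = M(t) − M_∞ decays as ΔM₀·e^(−t/τ) with ΔM₀ = 1672 − 3472.5 = −1801 Tg.
At t = 11.9 yr, e^(−t/τ) = e^(−0.4685) = 0.6260, so ΔM = −1127 Tg and M = 3472.5 − 1127 = 2345.5 Tg.

2350 Tg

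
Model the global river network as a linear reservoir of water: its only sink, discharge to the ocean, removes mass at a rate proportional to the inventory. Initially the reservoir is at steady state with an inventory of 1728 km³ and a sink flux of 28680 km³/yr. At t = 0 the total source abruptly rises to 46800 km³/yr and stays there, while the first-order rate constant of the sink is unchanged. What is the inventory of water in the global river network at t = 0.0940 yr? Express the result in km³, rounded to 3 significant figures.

2590 km³

Residence time τ = M₀/F₀ = 0.06025 yr. The eventual steady state is M_∞ = M₀·(F₁/F₀) = 1728 × 46800/28680 = 2819.7 km³.
The anomaly ΔM(t) = M(t) − M_∞ decays as ΔM₀·e^(−t/τ) with ΔM₀ = 1728 − 2819.7 = −1092 km³.
At t = 0.0940 yr, e^(−t/τ) = e^(−1.560) = 0.2101, so ΔM = −229.4 km³ and M = 2819.7 − 229.4 = 2590.4 km³.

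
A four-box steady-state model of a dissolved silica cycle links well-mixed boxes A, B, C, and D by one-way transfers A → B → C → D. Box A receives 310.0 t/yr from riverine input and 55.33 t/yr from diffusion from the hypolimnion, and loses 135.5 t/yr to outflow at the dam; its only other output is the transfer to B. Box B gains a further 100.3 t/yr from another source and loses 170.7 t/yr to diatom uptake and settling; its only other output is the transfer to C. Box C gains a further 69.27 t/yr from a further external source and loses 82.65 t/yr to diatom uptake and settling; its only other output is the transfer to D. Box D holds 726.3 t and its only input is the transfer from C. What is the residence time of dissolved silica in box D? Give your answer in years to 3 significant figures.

4.97 yr

Box A: F(A→B) = (310.0 + 55.33) − 135.5 = 229.83 t/yr.
Box B: F(B→C) = (229.83 + 100.3) − 170.7 = 159.43 t/yr.
Box C: F(C→D) = (159.43 + 69.27) − 82.65 = 146.05 t/yr.
Box D throughput = its input = 146.05 t/yr; τ = 726.3 / 146.05 = 4.973 yr.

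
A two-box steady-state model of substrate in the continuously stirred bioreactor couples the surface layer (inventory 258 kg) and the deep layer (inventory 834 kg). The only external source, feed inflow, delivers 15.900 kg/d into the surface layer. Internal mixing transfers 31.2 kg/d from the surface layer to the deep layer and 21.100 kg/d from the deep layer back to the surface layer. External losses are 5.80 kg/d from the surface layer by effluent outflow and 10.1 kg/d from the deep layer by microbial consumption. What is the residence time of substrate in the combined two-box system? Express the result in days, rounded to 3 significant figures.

For the system as a whole, the A↔B exchange is internal and contributes nothing to the throughput; only the external sinks remove mass.
M_total = 258 + 834 = 1092.0 kg.
ΣF_external_out = 5.80 + 10.1 = 15.900 kg/d.
τ = M_total / ΣF_ext = 1092.0 / 15.900 = 68.68 d.

68.7 d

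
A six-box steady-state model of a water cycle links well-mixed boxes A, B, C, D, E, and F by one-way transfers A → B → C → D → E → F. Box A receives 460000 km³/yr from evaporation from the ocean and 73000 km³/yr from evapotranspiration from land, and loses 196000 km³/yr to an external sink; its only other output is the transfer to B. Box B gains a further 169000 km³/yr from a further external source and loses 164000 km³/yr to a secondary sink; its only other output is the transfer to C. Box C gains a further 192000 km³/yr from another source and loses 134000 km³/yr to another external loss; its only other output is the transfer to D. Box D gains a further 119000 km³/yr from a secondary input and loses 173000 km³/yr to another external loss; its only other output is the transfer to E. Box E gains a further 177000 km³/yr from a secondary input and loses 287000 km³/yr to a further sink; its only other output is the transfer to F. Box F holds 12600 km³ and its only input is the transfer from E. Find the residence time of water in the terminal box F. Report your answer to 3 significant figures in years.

Box A: F(A→B) = (460000 + 73000) − 196000 = 337000 km³/yr.
Box B: F(B→C) = (337000 + 169000) − 164000 = 342000 km³/yr.
Box C: F(C→D) = (342000 + 192000) − 134000 = 400000 km³/yr.
Box D: F(D→E) = (400000 + 119000) − 173000 = 346000 km³/yr.
Box E: F(E→F) = (346000 + 177000) − 287000 = 236000 km³/yr.
Box F throughput = its input = 236000 km³/yr; τ = 12600 / 236000 = 0.05339 yr.

0.0534 yr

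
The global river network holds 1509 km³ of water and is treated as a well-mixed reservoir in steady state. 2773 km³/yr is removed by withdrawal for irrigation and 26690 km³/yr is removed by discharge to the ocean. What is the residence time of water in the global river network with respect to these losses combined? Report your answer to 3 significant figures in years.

0.0512 yr

Total removal = 2773 + 26690 = 29463 km³/yr.
τ = M / ΣF_out = 1509 / 29463 = 0.05122 yr.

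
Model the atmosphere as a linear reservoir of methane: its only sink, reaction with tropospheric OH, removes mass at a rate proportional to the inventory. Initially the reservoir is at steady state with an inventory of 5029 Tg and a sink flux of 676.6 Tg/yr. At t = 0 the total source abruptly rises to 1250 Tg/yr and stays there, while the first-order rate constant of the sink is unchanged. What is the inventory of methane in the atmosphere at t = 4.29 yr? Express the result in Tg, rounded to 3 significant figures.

6900 Tg

Residence time τ = M₀/F₀ = 7.433 yr. The eventual steady state is M_∞ = M₀·(F₁/F₀) = 5029 × 1250/676.6 = 9290.9 Tg.
The anomaly ΔM(t) = M(t) − M_∞ decays as ΔM₀·e^(−t/τ) with ΔM₀ = 5029 − 9290.9 = −4262 Tg.
At t = 4.29 yr, e^(−t/τ) = e^(−0.5772) = 0.5615, so ΔM = −2393 Tg and M = 9290.9 − 2393 = 6897.9 Tg.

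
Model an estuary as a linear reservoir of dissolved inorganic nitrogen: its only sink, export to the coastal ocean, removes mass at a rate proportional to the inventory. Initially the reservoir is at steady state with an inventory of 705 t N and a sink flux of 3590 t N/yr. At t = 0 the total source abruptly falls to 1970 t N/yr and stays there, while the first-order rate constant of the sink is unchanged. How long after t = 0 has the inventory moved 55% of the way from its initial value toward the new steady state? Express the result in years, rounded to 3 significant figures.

0.157 yr

τ = M₀/F₀ = 705/3590 = 0.1964 yr.
The remaining gap fraction is e^(−t/τ); 55% covered ⇒ e^(−t/τ) = 0.450.
t = −τ ln(0.450) = 0.1964 × 0.7985 = 0.1568 yr.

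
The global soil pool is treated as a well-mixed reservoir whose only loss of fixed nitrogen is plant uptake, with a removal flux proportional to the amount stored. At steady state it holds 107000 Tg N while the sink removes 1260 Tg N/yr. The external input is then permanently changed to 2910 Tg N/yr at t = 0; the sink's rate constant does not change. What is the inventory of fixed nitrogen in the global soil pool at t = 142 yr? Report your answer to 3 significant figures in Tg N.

221000 Tg N

Residence time τ = M₀/F₀ = 84.92 yr. The eventual steady state is M_∞ = M₀·(F₁/F₀) = 107000 × 2910/1260 = 247120 Tg N.
The anomaly ΔM(t) = M(t) − M_∞ decays as ΔM₀·e^(−t/τ) with ΔM₀ = 107000 − 247120 = −140100 Tg N.
At t = 142 yr, e^(−t/τ) = e^(−1.672) = 0.1878, so ΔM = −26320 Tg N and M = 247120 − 26320 = 220800 Tg N.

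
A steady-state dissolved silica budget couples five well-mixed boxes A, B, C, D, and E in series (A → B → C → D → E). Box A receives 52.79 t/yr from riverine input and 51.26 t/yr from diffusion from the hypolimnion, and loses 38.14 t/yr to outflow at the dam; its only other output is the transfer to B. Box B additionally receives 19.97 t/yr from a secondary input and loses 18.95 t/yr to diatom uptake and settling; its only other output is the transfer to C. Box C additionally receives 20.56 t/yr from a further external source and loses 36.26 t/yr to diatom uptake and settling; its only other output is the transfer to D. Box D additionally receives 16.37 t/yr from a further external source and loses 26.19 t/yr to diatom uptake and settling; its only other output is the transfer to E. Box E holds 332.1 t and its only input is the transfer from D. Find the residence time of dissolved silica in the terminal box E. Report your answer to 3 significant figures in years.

Box A: F(A→B) = (52.79 + 51.26) − 38.14 = 65.910 t/yr.
Box B: F(B→C) = (65.910 + 19.97) − 18.95 = 66.930 t/yr.
Box C: F(C→D) = (66.930 + 20.56) − 36.26 = 51.230 t/yr.
Box D: F(D→E) = (51.230 + 16.37) − 26.19 = 41.410 t/yr.
Box E throughput = its input = 41.410 t/yr; τ = 332.1 / 41.410 = 8.020 yr.

8.02 yr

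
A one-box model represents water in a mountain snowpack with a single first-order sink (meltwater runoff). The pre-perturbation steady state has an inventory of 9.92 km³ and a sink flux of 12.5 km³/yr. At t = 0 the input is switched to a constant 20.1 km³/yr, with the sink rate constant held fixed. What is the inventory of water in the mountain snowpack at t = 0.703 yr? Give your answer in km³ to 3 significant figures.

The sink rate constant is k = F₀/M₀ = 12.5/9.92 = 1.260 yr⁻¹.
Solving dM/dt = F₁ − kM with M(0) = M₀ gives M(t) = F₁/k + (M₀ − F₁/k)·e^(−kt).
F₁/k = 20.1/1.260 = 15.951 km³; kt = 1.260 × 0.703 = 0.8858, e^(−kt) = 0.4124.
M(0.703) = 15.951 + (9.92 − 15.951) × 0.4124 = 15.951 − 2.487 = 13.464 km³.

13.5 km³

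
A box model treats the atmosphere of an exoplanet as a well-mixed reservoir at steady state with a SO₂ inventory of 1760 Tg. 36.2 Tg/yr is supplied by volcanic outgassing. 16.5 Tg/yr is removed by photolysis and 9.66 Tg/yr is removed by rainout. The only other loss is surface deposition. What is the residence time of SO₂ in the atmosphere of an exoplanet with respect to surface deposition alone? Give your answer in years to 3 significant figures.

175 yr

At steady state ΣF_in = ΣF_out.
ΣF_in = 36.200 Tg/yr.
Surface deposition flux = ΣF_in − (16.5 + 9.66) = 36.200 − 26.16 = 10.04 Tg/yr.
τ = M / F = 1760 / 10.04 = 175.3 yr.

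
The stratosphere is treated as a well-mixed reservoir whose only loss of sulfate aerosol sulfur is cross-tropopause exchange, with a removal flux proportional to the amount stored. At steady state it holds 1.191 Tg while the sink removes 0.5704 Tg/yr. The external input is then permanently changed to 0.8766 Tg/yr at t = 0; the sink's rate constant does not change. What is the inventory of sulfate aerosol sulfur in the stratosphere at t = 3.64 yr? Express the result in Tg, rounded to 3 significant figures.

1.72 Tg

τ = M₀/F₀ = 1.191/0.5704 = 2.088 yr; rate constant k = 1/τ.
New steady state M_∞ = F₁/k = F₁·τ = 0.8766 × 2.088 = 1.8303 Tg.
M(t) = M_∞ + (M₀ − M_∞)·e^(−t/τ); t/τ = 3.64/2.088 = 1.743, so e^(−t/τ) = 0.1749.
M(t) = 1.8303 − 0.6393 × 0.1749 = 1.7185 Tg.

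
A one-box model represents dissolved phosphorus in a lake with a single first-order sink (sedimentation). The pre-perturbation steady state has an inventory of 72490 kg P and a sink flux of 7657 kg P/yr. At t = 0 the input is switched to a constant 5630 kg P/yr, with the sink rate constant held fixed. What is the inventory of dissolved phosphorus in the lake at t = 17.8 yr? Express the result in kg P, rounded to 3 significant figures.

56200 kg P

Residence time τ = M₀/F₀ = 9.467 yr. The eventual steady state is M_∞ = M₀·(F₁/F₀) = 72490 × 5630/7657 = 53300 kg P.
The anomaly ΔM(t) = M(t) − M_∞ decays as ΔM₀·e^(−t/τ) with ΔM₀ = 72490 − 53300 = 19190 kg P.
At t = 17.8 yr, e^(−t/τ) = e^(−1.880) = 0.1526, so ΔM = 2928 kg P and M = 53300 + 2928 = 56228 kg P.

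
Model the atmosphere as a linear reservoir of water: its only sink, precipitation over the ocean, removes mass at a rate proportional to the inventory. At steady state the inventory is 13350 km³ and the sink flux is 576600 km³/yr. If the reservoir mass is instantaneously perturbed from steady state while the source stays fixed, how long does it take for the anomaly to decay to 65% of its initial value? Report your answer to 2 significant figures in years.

0.010 yr

For a linear reservoir the anomaly decays as exp(−t/τ) with τ = M/F = 13350/576600 = 0.02315 yr.
exp(−t/τ) = 0.65 ⇒ t = −τ ln(0.65) = 0.02315 × 0.4308 = 0.009974 yr.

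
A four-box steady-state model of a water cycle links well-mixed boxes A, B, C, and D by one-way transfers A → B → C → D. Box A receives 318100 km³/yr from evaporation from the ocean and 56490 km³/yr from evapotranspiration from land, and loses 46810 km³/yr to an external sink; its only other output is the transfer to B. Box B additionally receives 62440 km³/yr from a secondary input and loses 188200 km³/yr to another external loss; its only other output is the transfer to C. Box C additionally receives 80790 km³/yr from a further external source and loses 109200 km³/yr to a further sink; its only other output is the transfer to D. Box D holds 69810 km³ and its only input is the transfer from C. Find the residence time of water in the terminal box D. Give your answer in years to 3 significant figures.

Box A: F(A→B) = (318100 + 56490) − 46810 = 327780 km³/yr.
Box B: F(B→C) = (327780 + 62440) − 188200 = 202020 km³/yr.
Box C: F(C→D) = (202020 + 80790) − 109200 = 173610 km³/yr.
Box D throughput = its input = 173610 km³/yr; τ = 69810 / 173610 = 0.4021 yr.

0.402 yr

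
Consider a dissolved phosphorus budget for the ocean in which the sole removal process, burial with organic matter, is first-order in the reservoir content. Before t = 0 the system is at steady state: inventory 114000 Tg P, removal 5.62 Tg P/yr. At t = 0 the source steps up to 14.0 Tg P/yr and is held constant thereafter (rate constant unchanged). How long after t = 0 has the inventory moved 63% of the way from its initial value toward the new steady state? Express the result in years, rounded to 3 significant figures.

τ = M₀/F₀ = 114000/5.62 = 20280 yr.
The remaining gap fraction is e^(−t/τ); 63% covered ⇒ e^(−t/τ) = 0.370.
t = −τ ln(0.370) = 20280 × 0.9943 = 20170 yr.

20200 yr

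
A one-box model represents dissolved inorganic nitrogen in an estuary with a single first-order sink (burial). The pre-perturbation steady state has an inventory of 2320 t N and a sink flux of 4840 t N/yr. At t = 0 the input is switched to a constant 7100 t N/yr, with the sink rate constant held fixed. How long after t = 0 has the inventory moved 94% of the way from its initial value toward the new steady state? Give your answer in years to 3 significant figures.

1.35 yr

τ = M₀/F₀ = 2320/4840 = 0.4793 yr.
The remaining gap fraction is e^(−t/τ); 94% covered ⇒ e^(−t/τ) = 0.0600.
t = −τ ln(0.0600) = 0.4793 × 2.813 = 1.349 yr.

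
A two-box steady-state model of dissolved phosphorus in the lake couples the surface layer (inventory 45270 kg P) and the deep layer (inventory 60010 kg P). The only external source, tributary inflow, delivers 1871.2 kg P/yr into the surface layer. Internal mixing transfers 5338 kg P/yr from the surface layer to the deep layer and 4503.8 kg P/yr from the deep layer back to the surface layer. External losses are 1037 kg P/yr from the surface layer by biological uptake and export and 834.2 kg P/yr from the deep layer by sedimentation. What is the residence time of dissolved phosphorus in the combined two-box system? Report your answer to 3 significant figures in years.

56.3 yr

Treat the two boxes together as one reservoir: the mixing fluxes between them are internal recycling, so τ = ΣM / Σ(external losses).
M_total = 45270 + 60010 = 105280 kg P.
ΣF_external_out = 1037 + 834.2 = 1871.2 kg P/yr.
τ = M_total / ΣF_ext = 105280 / 1871.2 = 56.26 yr.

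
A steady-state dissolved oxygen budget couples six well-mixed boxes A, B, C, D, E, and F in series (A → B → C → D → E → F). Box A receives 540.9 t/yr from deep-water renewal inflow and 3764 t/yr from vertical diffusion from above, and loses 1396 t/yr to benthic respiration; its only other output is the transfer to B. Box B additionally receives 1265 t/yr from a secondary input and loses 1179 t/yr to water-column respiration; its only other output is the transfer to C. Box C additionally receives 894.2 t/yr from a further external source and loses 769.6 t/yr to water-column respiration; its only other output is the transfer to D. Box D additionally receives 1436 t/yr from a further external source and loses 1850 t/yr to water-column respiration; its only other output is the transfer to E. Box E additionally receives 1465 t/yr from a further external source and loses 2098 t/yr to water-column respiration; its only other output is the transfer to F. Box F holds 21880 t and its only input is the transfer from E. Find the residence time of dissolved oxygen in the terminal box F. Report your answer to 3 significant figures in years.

Box A: F(A→B) = (540.9 + 3764) − 1396 = 2908.9 t/yr.
Box B: F(B→C) = (2908.9 + 1265) − 1179 = 2994.9 t/yr.
Box C: F(C→D) = (2994.9 + 894.2) − 769.6 = 3119.5 t/yr.
Box D: F(D→E) = (3119.5 + 1436) − 1850 = 2705.5 t/yr.
Box E: F(E→F) = (2705.5 + 1465) − 2098 = 2072.5 t/yr.
Box F throughput = its input = 2072.5 t/yr; τ = 21880 / 2072.5 = 10.56 yr.

10.6 yr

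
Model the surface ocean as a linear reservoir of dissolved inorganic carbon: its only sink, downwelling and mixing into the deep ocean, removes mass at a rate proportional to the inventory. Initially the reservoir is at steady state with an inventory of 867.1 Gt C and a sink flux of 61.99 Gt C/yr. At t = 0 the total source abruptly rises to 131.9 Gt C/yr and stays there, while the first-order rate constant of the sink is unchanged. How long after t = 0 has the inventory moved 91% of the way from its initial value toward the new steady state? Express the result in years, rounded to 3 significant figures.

33.7 yr

τ = M₀/F₀ = 867.1/61.99 = 13.99 yr.
The remaining gap fraction is e^(−t/τ); 91% covered ⇒ e^(−t/τ) = 0.0900.
t = −τ ln(0.0900) = 13.99 × 2.408 = 33.68 yr.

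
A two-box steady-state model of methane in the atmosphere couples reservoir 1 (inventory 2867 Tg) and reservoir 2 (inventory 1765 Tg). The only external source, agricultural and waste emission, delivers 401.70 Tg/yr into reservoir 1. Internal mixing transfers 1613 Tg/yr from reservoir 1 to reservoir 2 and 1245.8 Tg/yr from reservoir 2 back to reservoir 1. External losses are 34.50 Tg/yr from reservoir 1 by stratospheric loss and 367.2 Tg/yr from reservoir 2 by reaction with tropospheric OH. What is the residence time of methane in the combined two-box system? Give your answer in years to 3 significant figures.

Treat the two boxes together as one reservoir: the mixing fluxes between them are internal recycling, so τ = ΣM / Σ(external losses).
M_total = 2867 + 1765 = 4632.0 Tg.
ΣF_external_out = 34.50 + 367.2 = 401.70 Tg/yr.
τ = M_total / ΣF_ext = 4632.0 / 401.70 = 11.53 yr.

11.5 yr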